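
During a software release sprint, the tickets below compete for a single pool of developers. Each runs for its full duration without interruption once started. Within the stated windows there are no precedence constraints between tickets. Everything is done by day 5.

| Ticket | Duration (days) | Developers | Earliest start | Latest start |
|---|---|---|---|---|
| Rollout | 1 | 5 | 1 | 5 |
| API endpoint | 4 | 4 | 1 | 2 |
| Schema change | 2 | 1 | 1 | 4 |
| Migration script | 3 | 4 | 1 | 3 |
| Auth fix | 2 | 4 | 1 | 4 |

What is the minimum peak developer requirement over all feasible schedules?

9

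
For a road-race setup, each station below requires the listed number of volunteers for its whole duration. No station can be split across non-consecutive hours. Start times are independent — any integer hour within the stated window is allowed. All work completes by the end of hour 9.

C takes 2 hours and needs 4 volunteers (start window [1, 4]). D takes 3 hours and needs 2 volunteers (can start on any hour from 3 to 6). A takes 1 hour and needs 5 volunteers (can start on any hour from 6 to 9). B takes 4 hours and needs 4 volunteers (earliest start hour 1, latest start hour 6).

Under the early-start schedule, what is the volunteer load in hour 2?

At early start, hour 2 has: C, B.
Demand: 4 + 4 = 8.

8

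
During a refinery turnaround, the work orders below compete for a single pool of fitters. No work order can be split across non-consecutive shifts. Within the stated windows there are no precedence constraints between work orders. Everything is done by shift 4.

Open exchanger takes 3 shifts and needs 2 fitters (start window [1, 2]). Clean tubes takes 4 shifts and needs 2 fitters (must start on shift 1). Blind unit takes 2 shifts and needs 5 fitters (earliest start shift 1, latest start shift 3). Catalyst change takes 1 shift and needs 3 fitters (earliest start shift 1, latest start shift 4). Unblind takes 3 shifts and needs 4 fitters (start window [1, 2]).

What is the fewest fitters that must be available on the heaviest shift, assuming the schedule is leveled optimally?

Early-start (Open exchanger@1, Clean tubes@1, Blind unit@1, Catalyst change@1, Unblind@1) gives peak 16: s1:16  s2:13  s3:8  s4:2.
Shift Unblind→2.
Schedule Open exchanger@1, Clean tubes@1, Blind unit@1, Catalyst change@1, Unblind@2: s1:12  s2:13  s3:8  s4:6 — peak 13.

13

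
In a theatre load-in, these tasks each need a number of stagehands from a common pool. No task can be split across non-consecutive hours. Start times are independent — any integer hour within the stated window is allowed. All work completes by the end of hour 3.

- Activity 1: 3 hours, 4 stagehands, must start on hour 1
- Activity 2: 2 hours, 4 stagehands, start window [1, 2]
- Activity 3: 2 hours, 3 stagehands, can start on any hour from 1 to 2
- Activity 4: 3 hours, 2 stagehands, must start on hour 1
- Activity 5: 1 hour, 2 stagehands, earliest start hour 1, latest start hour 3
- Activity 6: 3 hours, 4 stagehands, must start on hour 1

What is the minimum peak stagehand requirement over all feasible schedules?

17

Early-start (Activity 1@1, Activity 2@1, Activity 3@1, Activity 4@1, Activity 5@1, Activity 6@1) gives peak 19: h1:19  h2:17  h3:10.
Shift Activity 5→3.
Schedule Activity 1@1, Activity 2@1, Activity 3@1, Activity 4@1, Activity 5@3, Activity 6@1: h1:17  h2:17  h3:12 — peak 17.
No arrangement of the 12 feasible schedules does better.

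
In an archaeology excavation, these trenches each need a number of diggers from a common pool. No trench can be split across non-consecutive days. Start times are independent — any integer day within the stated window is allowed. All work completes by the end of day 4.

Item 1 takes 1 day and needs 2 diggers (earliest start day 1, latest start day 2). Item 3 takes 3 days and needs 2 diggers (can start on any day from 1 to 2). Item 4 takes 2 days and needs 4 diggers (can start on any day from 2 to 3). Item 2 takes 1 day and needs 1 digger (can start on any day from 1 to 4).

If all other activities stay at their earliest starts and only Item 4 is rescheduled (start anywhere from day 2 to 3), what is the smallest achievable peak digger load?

Item 4@2: d1:5  d2:6  d3:6  d4:0 → peak 6
Item 4@3: d1:5  d2:2  d3:6  d4:4 → peak 6
Best is Item 4@2, peak 6.

6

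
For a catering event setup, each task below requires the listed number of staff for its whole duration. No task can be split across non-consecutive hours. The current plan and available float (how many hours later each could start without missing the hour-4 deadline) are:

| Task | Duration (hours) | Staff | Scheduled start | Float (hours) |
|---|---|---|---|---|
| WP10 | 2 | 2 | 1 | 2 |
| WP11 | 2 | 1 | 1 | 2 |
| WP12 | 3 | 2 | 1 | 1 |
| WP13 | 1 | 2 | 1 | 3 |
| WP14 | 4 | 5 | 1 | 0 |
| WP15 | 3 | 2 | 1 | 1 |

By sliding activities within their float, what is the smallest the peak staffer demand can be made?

Early-start (WP10@1, WP11@1, WP12@1, WP13@1, WP14@1, WP15@1) gives peak 14: h1:14  h2:12  h3:9  h4:5.
Shift WP11→3, WP15→2.
Schedule WP10@1, WP11@3, WP12@1, WP13@1, WP14@1, WP15@2: h1:11  h2:11  h3:10  h4:8 — peak 11.

11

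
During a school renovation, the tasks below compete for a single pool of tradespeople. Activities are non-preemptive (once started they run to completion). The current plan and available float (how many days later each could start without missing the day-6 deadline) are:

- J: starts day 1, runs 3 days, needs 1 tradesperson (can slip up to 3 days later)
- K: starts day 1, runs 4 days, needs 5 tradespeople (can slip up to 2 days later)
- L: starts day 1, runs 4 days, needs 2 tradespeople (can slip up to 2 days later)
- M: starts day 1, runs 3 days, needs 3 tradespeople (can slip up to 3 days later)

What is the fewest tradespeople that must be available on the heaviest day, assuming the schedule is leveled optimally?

10

Early-start (J@1, K@1, L@1, M@1) gives peak 11: d1:11  d2:11  d3:11  d4:7  d5:0  d6:0.
Shift M→4.
Schedule J@1, K@1, L@1, M@4: d1:8  d2:8  d3:8  d4:10  d5:3  d6:3 — peak 10.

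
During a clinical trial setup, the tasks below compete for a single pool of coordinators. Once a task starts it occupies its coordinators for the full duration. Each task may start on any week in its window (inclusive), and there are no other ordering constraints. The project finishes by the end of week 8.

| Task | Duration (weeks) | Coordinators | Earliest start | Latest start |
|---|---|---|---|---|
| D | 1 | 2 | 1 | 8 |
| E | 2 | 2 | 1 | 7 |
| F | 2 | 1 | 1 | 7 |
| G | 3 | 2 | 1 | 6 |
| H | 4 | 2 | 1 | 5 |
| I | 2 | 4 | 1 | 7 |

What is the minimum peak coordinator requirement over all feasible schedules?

Early-start (D@1, E@1, F@1, G@1, H@1, I@1) gives peak 13: w1:13  w2:11  w3:4  w4:2  w5:0  w6:0  w7:0  w8:0.
Shift F→2, G→4, H→3, I→7.
Schedule D@1, E@1, F@2, G@4, H@3, I@7: w1:4  w2:3  w3:3  w4:4  w5:4  w6:4  w7:4  w8:4 — peak 4.
Total coordinator-weeks = 30 over 8 weeks ⇒ peak ≥ ⌈30/8⌉ = 4, so 4 is optimal.

4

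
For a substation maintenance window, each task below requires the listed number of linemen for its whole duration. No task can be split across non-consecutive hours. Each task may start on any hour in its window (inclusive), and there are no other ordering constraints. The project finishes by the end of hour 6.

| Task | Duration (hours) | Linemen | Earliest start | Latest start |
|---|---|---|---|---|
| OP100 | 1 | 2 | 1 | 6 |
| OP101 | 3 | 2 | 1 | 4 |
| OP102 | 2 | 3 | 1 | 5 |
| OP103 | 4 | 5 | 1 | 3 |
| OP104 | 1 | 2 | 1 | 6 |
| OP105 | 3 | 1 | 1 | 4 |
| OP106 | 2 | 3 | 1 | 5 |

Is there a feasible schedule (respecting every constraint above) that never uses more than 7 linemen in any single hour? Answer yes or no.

no

Total lineman-hours = 45; over 6 hours the average is 45/6 > 7, so some hour must exceed 7.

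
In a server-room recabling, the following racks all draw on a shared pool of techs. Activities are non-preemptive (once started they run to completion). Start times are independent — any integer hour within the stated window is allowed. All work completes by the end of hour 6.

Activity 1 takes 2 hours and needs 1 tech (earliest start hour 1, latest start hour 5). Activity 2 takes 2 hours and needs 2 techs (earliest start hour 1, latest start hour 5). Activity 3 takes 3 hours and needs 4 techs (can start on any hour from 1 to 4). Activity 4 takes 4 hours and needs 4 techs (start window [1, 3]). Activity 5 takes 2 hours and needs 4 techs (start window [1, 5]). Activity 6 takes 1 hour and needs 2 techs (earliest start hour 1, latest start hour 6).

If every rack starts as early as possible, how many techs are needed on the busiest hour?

Early-start schedule: Activity 1@1, Activity 2@1, Activity 3@1, Activity 4@1, Activity 5@1, Activity 6@1.
Load per hour: hour 1: 17, hour 2: 15, hour 3: 8, hour 4: 4, hour 5: 0, hour 6: 0.
Peak is 17.

17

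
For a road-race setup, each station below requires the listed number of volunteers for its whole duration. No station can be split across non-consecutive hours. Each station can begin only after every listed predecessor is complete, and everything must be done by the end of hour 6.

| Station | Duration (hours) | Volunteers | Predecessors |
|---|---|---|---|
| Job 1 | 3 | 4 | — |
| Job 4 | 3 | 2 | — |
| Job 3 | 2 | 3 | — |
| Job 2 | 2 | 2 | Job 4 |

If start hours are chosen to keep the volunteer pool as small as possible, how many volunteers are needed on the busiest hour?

Early-start (Job 1@1, Job 4@1, Job 3@1, Job 2@4) gives peak 9: h1:9  h2:9  h3:6  h4:2  h5:2  h6:0.
Shift Job 3→4.
Schedule Job 1@1, Job 4@1, Job 3@4, Job 2@4: h1:6  h2:6  h3:6  h4:5  h5:5  h6:0 — peak 6.

6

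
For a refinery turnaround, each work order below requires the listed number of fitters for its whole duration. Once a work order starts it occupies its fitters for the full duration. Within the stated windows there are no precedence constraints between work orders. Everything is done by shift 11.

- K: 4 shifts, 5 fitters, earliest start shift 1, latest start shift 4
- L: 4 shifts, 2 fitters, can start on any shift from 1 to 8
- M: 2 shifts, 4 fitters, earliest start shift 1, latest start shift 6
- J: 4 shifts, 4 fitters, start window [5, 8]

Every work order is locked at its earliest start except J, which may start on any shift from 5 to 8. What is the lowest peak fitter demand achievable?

J@5: s1:11  s2:11  s3:7  s4:7  s5:4  s6:4  s7:4  s8:4  s9:0  s10:0  s11:0 → peak 11
J@6: s1:11  s2:11  s3:7  s4:7  s5:0  s6:4  s7:4  s8:4  s9:4  s10:0  s11:0 → peak 11
J@7: s1:11  s2:11  s3:7  s4:7  s5:0  s6:0  s7:4  s8:4  s9:4  s10:4  s11:0 → peak 11
J@8: s1:11  s2:11  s3:7  s4:7  s5:0  s6:0  s7:0  s8:4  s9:4  s10:4  s11:4 → peak 11
Best is J@5, peak 11.

11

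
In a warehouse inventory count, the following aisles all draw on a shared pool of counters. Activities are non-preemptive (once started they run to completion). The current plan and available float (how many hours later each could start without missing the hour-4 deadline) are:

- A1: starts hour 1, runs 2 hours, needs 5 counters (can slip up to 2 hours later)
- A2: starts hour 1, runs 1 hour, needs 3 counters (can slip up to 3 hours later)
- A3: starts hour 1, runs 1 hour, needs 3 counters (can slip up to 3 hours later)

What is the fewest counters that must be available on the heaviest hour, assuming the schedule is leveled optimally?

Early-start (A1@1, A2@1, A3@1) gives peak 11: h1:11  h2:5  h3:0  h4:0.
Shift A2→3, A3→4.
Schedule A1@1, A2@3, A3@4: h1:5  h2:5  h3:3  h4:3 — peak 5.

5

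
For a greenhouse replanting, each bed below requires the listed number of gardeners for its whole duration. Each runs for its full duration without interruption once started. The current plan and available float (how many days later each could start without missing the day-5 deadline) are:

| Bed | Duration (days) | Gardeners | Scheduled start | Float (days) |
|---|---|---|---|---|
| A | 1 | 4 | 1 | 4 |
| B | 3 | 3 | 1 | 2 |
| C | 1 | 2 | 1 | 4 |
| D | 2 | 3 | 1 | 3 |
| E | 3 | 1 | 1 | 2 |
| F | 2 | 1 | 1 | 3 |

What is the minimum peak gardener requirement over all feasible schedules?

Early-start (A@1, B@1, C@1, D@1, E@1, F@1) gives peak 14: d1:14  d2:8  d3:4  d4:0  d5:0.
Shift B→2, C→3, D→4.
Schedule A@1, B@2, C@3, D@4, E@1, F@1: d1:6  d2:5  d3:6  d4:6  d5:3 — peak 6.
Total gardener-days = 26 over 5 days ⇒ peak ≥ ⌈26/5⌉ = 6, so 6 is optimal.

6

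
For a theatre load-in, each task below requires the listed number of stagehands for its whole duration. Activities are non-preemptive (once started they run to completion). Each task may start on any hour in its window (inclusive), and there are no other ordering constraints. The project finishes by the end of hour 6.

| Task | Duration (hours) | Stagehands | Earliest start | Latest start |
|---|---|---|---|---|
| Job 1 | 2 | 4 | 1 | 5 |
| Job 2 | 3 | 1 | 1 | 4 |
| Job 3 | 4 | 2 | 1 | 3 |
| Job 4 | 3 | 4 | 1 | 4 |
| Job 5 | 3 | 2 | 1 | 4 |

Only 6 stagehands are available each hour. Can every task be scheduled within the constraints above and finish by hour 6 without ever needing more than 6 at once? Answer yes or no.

Total stagehand-hours = 37; over 6 hours the average is 37/6 > 6, so some hour must exceed 6.

no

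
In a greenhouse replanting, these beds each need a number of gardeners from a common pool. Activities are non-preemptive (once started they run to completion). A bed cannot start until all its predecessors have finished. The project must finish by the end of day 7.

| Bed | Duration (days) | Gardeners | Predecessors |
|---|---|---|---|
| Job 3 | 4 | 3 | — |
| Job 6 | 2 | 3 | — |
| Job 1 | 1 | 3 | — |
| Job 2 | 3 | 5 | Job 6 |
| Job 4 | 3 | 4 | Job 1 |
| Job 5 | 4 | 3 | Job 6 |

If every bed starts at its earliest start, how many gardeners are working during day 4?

15

At early start, day 4 has: Job 3, Job 2, Job 4, Job 5.
Demand: 3 + 5 + 4 + 3 = 15.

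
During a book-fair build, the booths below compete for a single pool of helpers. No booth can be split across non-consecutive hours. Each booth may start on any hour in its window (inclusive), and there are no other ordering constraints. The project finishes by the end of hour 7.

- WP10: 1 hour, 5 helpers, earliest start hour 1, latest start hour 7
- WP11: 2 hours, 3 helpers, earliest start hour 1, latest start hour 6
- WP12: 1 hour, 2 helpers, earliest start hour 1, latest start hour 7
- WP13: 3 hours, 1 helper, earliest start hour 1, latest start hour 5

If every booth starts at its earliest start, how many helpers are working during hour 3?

1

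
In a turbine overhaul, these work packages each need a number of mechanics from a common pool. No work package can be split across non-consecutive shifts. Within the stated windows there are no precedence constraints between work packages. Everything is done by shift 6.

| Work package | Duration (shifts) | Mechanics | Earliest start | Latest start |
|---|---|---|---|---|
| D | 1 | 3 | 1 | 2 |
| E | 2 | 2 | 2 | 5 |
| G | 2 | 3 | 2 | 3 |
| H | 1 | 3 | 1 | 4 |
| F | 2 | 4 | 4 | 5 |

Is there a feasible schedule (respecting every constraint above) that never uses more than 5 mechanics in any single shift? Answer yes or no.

Schedule D@1, E@2, G@2, H@4, F@5: s1:3  s2:5  s3:5  s4:3  s5:4  s6:4 — peak 5 ≤ 5.

yes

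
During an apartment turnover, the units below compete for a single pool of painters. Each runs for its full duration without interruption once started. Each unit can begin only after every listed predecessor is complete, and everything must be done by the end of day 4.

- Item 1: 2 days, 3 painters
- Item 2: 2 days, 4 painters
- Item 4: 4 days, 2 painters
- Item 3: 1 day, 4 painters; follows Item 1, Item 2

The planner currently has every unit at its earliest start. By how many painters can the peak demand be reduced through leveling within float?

0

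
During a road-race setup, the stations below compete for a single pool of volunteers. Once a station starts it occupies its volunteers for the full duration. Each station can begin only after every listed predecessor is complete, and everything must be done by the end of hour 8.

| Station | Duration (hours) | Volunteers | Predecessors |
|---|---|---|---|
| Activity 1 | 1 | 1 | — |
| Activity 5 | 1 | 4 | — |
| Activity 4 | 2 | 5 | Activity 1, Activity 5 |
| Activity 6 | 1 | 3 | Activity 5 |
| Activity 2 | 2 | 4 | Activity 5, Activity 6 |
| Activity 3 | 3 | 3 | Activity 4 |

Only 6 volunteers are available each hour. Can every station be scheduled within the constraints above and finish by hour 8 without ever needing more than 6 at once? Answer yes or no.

yes

Schedule Activity 1@1, Activity 5@1, Activity 4@2, Activity 6@4, Activity 2@7, Activity 3@4: h1:5  h2:5  h3:5  h4:6  h5:3  h6:3  h7:4  h8:4 — peak 6 ≤ 6.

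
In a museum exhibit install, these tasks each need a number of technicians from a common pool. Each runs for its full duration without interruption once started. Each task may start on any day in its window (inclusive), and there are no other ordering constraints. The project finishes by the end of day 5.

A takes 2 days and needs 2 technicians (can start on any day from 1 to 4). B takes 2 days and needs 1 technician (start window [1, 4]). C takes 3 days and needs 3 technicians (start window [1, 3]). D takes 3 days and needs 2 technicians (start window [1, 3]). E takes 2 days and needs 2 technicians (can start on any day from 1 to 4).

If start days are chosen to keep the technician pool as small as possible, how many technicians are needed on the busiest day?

Early-start (A@1, B@1, C@1, D@1, E@1) gives peak 10: d1:10  d2:10  d3:5  d4:0  d5:0.
Shift C→3, E→4.
Schedule A@1, B@1, C@3, D@1, E@4: d1:5  d2:5  d3:5  d4:5  d5:5 — peak 5.
Total technician-days = 25 over 5 days ⇒ peak ≥ ⌈25/5⌉ = 5, so 5 is optimal.

5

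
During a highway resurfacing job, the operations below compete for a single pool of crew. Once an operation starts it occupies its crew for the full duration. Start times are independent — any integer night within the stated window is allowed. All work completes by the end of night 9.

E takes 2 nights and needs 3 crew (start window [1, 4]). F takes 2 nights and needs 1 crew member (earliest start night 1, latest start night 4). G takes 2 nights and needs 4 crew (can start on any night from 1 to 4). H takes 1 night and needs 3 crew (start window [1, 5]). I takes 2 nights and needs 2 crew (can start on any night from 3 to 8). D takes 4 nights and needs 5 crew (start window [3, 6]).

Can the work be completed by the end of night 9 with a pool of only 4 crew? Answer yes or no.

Total crew member-nights = 43; over 9 nights the average is 43/9 > 4, so some night must exceed 4.

no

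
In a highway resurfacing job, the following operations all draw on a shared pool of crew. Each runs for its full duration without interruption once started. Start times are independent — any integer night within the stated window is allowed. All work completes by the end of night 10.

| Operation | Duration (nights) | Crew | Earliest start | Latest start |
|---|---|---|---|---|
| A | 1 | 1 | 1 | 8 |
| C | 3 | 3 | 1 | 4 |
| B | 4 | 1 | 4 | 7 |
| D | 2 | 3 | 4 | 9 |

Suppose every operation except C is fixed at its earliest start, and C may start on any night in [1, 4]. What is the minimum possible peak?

4

C@1: n1:4  n2:3  n3:3  n4:4  n5:4  n6:1  n7:1  n8:0  n9:0  n10:0 → peak 4
C@2: n1:1  n2:3  n3:3  n4:7  n5:4  n6:1  n7:1  n8:0  n9:0  n10:0 → peak 7
C@3: n1:1  n2:0  n3:3  n4:7  n5:7  n6:1  n7:1  n8:0  n9:0  n10:0 → peak 7
C@4: n1:1  n2:0  n3:0  n4:7  n5:7  n6:4  n7:1  n8:0  n9:0  n10:0 → peak 7
Best is C@1, peak 4.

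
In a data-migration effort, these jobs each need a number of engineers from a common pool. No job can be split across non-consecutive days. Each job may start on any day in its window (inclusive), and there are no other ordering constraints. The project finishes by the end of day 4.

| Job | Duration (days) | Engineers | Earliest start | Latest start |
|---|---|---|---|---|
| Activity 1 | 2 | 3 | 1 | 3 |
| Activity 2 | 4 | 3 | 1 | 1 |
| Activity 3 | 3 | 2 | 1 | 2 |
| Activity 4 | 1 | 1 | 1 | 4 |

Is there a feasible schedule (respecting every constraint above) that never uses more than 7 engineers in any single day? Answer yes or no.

no

The minimum achievable peak is 8; 7 < 8, so no feasible schedule stays within the cap.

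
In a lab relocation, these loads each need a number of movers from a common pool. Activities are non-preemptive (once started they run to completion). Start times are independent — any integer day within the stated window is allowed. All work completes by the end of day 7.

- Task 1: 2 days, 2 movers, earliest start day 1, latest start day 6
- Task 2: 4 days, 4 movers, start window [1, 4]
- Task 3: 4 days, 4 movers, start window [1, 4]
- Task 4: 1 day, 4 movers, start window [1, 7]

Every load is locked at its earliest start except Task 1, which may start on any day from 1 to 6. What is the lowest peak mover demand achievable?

Task 1@1: d1:14  d2:10  d3:8  d4:8  d5:0  d6:0  d7:0 → peak 14
Task 1@2: d1:12  d2:10  d3:10  d4:8  d5:0  d6:0  d7:0 → peak 12
Task 1@3: d1:12  d2:8  d3:10  d4:10  d5:0  d6:0  d7:0 → peak 12
Task 1@4: d1:12  d2:8  d3:8  d4:10  d5:2  d6:0  d7:0 → peak 12
Task 1@5: d1:12  d2:8  d3:8  d4:8  d5:2  d6:2  d7:0 → peak 12
Task 1@6: d1:12  d2:8  d3:8  d4:8  d5:0  d6:2  d7:2 → peak 12
Best is Task 1@2, peak 12.

12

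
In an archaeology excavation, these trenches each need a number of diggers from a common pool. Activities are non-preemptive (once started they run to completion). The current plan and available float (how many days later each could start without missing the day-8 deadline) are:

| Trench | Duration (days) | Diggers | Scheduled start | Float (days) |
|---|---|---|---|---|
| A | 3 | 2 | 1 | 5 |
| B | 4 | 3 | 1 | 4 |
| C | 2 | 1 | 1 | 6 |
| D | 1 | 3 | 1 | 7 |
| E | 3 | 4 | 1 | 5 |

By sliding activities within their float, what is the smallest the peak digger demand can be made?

5

Early-start (A@1, B@1, C@1, D@1, E@1) gives peak 13: d1:13  d2:10  d3:9  d4:3  d5:0  d6:0  d7:0  d8:0.
Shift C→4, D→5, E→6.
Schedule A@1, B@1, C@4, D@5, E@6: d1:5  d2:5  d3:5  d4:4  d5:4  d6:4  d7:4  d8:4 — peak 5.
Total digger-days = 35 over 8 days ⇒ peak ≥ ⌈35/8⌉ = 5, so 5 is optimal.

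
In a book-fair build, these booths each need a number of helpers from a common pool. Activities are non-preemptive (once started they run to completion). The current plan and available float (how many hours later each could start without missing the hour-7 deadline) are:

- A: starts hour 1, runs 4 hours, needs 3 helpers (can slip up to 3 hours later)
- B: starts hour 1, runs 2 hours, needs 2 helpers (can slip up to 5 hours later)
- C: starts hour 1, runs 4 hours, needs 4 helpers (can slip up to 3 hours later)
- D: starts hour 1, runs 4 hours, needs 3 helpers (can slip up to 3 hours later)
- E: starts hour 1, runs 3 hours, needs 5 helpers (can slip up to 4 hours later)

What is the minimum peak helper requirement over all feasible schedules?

10

Early-start (A@1, B@1, C@1, D@1, E@1) gives peak 17: h1:17  h2:17  h3:15  h4:10  h5:0  h6:0  h7:0.
Shift D→3, E→5.
Schedule A@1, B@1, C@1, D@3, E@5: h1:9  h2:9  h3:10  h4:10  h5:8  h6:8  h7:5 — peak 10.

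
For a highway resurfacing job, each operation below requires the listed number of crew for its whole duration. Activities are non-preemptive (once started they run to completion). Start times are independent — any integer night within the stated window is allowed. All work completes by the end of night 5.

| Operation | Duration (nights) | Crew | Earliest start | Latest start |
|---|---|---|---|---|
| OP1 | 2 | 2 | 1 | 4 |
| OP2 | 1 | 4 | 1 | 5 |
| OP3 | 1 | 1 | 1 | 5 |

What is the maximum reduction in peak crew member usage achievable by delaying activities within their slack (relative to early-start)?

Early-start peak: n1:7  n2:2  n3:0  n4:0  n5:0 ⇒ 7.
Leveled (OP1@1, OP2@3, OP3@1): n1:3  n2:2  n3:4  n4:0  n5:0 ⇒ 4.
Reduction 7 − 4 = 3.

3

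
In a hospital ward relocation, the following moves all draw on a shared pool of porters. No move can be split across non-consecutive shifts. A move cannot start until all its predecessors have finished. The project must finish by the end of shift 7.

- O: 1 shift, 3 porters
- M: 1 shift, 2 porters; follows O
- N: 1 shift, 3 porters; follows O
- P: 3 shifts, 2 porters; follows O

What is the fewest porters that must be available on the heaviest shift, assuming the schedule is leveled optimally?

3

Early-start (O@1, M@2, N@2, P@2) gives peak 7: s1:3  s2:7  s3:2  s4:2  s5:0  s6:0  s7:0.
Shift N→3, P→4.
Schedule O@1, M@2, N@3, P@4: s1:3  s2:2  s3:3  s4:2  s5:2  s6:2  s7:0 — peak 3.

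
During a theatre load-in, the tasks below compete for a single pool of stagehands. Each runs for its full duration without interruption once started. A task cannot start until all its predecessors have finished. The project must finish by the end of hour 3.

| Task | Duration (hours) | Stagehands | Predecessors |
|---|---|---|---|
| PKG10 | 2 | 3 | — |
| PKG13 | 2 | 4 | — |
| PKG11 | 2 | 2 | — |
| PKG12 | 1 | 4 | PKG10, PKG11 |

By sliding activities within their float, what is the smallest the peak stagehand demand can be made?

Schedule PKG10@1, PKG13@1, PKG11@1, PKG12@3: h1:9  h2:9  h3:4 — peak 9.
No arrangement of the 2 feasible schedules does better.

9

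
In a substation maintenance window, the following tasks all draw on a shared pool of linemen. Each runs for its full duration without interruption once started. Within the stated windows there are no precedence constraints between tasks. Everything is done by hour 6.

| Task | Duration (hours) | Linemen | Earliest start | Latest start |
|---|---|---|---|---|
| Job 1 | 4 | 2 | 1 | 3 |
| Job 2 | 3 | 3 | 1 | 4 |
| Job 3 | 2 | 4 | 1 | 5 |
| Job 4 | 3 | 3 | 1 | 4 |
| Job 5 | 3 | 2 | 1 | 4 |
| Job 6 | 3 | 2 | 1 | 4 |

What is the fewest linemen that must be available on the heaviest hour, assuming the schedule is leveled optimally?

8

Early-start (Job 1@1, Job 2@1, Job 3@1, Job 4@1, Job 5@1, Job 6@1) gives peak 16: h1:16  h2:16  h3:12  h4:2  h5:0  h6:0.
Shift Job 3→5, Job 5→4, Job 6→4.
Schedule Job 1@1, Job 2@1, Job 3@5, Job 4@1, Job 5@4, Job 6@4: h1:8  h2:8  h3:8  h4:6  h5:8  h6:8 — peak 8.
Total lineman-hours = 46 over 6 hours ⇒ peak ≥ ⌈46/6⌉ = 8, so 8 is optimal.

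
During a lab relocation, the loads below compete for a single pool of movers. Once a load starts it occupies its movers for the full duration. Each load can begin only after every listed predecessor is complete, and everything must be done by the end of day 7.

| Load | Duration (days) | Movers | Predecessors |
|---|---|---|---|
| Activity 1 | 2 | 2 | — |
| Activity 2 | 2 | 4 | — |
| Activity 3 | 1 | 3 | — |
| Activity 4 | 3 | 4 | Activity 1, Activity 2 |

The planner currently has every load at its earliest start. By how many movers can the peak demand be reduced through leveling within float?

Early-start peak: d1:9  d2:6  d3:4  d4:4  d5:4  d6:0  d7:0 ⇒ 9.
Leveled (Activity 1@1, Activity 2@3, Activity 3@1, Activity 4@5): d1:5  d2:2  d3:4  d4:4  d5:4  d6:4  d7:4 ⇒ 5.
Reduction 9 − 5 = 4.

4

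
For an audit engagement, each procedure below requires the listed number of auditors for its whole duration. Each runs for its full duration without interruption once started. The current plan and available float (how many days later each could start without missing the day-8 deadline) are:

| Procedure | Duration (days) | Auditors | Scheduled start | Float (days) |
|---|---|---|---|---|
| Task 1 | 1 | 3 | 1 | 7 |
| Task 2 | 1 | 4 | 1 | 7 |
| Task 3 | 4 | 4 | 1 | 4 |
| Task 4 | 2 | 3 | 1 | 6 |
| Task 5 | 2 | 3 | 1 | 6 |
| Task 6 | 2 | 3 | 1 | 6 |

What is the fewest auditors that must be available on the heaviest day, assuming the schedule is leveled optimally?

7

Early-start (Task 1@1, Task 2@1, Task 3@1, Task 4@1, Task 5@1, Task 6@1) gives peak 20: d1:20  d2:13  d3:4  d4:4  d5:0  d6:0  d7:0  d8:0.
Shift Task 3→2, Task 4→2, Task 5→4, Task 6→6.
Schedule Task 1@1, Task 2@1, Task 3@2, Task 4@2, Task 5@4, Task 6@6: d1:7  d2:7  d3:7  d4:7  d5:7  d6:3  d7:3  d8:0 — peak 7.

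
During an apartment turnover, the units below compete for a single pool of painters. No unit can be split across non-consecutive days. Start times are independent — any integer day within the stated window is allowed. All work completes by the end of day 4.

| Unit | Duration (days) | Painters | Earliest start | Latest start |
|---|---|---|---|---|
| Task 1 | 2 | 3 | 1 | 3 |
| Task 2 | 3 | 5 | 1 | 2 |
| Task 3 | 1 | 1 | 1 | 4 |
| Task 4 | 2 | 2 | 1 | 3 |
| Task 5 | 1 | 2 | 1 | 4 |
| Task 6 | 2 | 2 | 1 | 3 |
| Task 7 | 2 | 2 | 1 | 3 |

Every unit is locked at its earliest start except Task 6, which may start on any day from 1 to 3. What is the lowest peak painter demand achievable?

15

Task 6@1: d1:17  d2:14  d3:5  d4:0 → peak 17
Task 6@2: d1:15  d2:14  d3:7  d4:0 → peak 15
Task 6@3: d1:15  d2:12  d3:7  d4:2 → peak 15
Best is Task 6@2, peak 15.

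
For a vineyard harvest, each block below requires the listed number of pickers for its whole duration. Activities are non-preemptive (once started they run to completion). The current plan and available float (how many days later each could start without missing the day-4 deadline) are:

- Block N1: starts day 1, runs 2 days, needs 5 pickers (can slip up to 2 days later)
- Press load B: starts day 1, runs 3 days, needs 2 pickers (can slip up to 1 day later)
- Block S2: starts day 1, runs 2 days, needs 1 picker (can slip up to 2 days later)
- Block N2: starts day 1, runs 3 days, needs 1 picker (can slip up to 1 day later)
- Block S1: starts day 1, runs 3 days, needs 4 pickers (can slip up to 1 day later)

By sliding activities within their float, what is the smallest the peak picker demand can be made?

Early-start (Block N1@1, Press load B@1, Block S2@1, Block N2@1, Block S1@1) gives peak 13: d1:13  d2:13  d3:7  d4:0.
Shift Block S2→3.
Schedule Block N1@1, Press load B@1, Block S2@3, Block N2@1, Block S1@1: d1:12  d2:12  d3:8  d4:1 — peak 12.

12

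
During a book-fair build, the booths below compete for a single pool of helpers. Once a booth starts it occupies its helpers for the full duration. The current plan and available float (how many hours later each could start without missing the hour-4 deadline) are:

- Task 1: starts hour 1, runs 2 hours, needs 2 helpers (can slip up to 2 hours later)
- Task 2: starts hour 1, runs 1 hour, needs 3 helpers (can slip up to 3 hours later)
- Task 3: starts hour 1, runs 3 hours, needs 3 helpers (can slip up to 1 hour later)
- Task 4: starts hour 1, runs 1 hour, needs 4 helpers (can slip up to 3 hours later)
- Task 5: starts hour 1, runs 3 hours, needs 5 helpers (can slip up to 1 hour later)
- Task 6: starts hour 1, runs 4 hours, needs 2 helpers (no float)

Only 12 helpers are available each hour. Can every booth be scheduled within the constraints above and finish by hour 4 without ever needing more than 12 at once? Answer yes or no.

Schedule Task 1@1, Task 2@1, Task 3@1, Task 4@4, Task 5@2, Task 6@1: h1:10  h2:12  h3:10  h4:11 — peak 12 ≤ 12.

yes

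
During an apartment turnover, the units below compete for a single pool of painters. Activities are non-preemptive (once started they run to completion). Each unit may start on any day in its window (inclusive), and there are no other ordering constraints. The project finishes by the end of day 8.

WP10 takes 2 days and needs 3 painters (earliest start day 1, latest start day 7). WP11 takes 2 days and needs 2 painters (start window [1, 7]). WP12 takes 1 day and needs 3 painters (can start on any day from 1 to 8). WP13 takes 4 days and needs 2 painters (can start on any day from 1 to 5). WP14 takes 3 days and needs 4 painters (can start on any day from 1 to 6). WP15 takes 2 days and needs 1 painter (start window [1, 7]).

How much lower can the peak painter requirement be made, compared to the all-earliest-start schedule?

Early-start peak: d1:15  d2:12  d3:6  d4:2  d5:0  d6:0  d7:0  d8:0 ⇒ 15.
Leveled (WP10@1, WP11@3, WP12@5, WP13@1, WP14@6, WP15@3): d1:5  d2:5  d3:5  d4:5  d5:3  d6:4  d7:4  d8:4 ⇒ 5.
Reduction 15 − 5 = 10.

10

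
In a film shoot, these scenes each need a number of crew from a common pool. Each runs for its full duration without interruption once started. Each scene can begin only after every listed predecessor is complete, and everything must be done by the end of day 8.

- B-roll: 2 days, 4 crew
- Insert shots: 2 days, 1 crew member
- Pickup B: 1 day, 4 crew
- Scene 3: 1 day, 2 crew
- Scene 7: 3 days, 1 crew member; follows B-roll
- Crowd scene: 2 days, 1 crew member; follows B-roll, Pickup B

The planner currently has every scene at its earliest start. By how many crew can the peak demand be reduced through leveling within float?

Early-start peak: d1:11  d2:5  d3:2  d4:2  d5:1  d6:0  d7:0  d8:0 ⇒ 11.
Leveled (B-roll@1, Insert shots@3, Pickup B@5, Scene 3@3, Scene 7@6, Crowd scene@6): d1:4  d2:4  d3:3  d4:1  d5:4  d6:2  d7:2  d8:1 ⇒ 4.
Reduction 11 − 4 = 7.

7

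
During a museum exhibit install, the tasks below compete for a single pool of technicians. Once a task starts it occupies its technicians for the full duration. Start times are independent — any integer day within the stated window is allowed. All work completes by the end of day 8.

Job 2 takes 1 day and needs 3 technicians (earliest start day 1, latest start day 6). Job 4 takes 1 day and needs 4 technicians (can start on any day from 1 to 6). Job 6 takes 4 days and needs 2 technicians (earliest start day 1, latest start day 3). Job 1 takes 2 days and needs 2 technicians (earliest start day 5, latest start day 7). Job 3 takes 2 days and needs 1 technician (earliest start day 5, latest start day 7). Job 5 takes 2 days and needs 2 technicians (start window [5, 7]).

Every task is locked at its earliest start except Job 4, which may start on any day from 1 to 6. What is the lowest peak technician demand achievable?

6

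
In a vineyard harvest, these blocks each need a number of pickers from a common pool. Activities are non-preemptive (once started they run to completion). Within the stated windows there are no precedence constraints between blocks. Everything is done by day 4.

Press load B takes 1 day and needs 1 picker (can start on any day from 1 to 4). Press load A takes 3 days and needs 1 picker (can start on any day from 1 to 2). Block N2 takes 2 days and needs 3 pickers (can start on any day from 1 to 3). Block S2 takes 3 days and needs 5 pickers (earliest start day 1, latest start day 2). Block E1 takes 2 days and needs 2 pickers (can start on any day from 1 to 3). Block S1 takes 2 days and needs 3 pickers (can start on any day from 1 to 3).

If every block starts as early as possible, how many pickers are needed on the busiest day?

Early-start schedule: Press load B@1, Press load A@1, Block N2@1, Block S2@1, Block E1@1, Block S1@1.
Load per day: day 1: 15, day 2: 14, day 3: 6, day 4: 0.
Peak is 15.

15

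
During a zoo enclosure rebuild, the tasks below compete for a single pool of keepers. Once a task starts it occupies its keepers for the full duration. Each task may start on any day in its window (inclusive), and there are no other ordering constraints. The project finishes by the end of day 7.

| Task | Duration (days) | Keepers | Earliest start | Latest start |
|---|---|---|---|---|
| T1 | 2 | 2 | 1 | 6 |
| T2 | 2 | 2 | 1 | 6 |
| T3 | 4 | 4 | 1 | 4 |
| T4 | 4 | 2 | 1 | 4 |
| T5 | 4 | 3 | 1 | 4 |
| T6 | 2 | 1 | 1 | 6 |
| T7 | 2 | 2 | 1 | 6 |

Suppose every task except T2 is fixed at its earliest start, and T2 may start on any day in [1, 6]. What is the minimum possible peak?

T2@1: d1:16  d2:16  d3:9  d4:9  d5:0  d6:0  d7:0 → peak 16
T2@2: d1:14  d2:16  d3:11  d4:9  d5:0  d6:0  d7:0 → peak 16
T2@3: d1:14  d2:14  d3:11  d4:11  d5:0  d6:0  d7:0 → peak 14
T2@4: d1:14  d2:14  d3:9  d4:11  d5:2  d6:0  d7:0 → peak 14
T2@5: d1:14  d2:14  d3:9  d4:9  d5:2  d6:2  d7:0 → peak 14
T2@6: d1:14  d2:14  d3:9  d4:9  d5:0  d6:2  d7:2 → peak 14
Best is T2@3, peak 14.

14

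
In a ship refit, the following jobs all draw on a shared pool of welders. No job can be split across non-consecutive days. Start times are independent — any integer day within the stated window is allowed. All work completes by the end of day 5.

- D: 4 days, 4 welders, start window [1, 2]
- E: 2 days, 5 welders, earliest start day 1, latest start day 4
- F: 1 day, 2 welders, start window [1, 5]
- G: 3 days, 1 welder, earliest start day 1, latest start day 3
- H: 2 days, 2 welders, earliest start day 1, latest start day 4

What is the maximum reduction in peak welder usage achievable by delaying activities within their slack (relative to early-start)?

Early-start peak: d1:14  d2:12  d3:5  d4:4  d5:0 ⇒ 14.
Leveled (D@1, E@1, F@3, G@3, H@3): d1:9  d2:9  d3:9  d4:7  d5:1 ⇒ 9.
Reduction 14 − 9 = 5.

5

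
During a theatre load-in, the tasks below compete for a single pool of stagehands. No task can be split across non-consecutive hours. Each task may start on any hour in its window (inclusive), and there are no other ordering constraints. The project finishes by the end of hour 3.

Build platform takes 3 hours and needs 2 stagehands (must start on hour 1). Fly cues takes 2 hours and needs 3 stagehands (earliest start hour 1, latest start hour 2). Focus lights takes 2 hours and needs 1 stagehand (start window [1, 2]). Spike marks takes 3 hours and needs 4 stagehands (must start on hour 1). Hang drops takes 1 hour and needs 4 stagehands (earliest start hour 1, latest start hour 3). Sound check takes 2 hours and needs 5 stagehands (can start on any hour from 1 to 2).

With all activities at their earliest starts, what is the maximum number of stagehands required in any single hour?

19

Early-start schedule: Build platform@1, Fly cues@1, Focus lights@1, Spike marks@1, Hang drops@1, Sound check@1.
Load per hour: hour 1: 19, hour 2: 15, hour 3: 6.
Peak is 19.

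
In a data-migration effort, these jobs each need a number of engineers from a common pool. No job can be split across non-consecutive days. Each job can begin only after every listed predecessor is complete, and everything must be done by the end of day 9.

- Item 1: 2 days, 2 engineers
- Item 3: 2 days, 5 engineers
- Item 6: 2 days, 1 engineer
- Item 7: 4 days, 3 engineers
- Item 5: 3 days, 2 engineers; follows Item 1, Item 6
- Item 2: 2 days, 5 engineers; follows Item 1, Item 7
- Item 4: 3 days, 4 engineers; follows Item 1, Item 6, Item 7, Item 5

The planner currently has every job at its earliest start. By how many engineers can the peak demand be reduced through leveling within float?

2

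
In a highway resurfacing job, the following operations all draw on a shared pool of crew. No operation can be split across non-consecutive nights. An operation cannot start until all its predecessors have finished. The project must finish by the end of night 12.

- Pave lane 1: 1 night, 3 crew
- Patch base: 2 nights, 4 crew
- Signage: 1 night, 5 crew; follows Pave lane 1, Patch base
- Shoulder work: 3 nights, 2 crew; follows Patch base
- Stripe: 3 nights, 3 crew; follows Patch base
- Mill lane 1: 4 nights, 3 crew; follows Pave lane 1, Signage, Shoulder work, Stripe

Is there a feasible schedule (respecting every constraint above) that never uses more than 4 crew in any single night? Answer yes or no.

no

The minimum achievable peak is 5; 4 < 5, so no feasible schedule stays within the cap.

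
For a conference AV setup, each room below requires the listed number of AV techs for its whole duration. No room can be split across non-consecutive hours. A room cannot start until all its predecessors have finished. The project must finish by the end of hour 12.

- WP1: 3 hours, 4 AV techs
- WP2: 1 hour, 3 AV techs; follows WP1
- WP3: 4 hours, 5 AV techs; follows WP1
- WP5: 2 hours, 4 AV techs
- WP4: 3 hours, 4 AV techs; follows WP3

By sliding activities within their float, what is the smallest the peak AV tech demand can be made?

7

Early-start (WP1@1, WP2@4, WP3@4, WP5@1, WP4@8) gives peak 8: h1:8  h2:8  h3:4  h4:8  h5:5  h6:5  h7:5  h8:4  h9:4  h10:4  h11:0  h12:0.
Shift WP3→6, WP5→4, WP4→10.
Schedule WP1@1, WP2@4, WP3@6, WP5@4, WP4@10: h1:4  h2:4  h3:4  h4:7  h5:4  h6:5  h7:5  h8:5  h9:5  h10:4  h11:4  h12:4 — peak 7.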